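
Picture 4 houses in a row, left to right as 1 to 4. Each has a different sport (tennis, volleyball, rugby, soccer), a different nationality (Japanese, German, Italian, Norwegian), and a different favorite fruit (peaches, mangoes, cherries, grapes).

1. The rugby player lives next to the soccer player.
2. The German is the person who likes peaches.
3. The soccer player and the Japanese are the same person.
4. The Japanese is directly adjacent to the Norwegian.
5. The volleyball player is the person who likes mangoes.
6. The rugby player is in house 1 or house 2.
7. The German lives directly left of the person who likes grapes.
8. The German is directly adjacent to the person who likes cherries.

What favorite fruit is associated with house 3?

grapes

The rugby player is narrowed to house 1 or 2; consider each.
Placing it in house 1 leads to a contradiction, so it's in house 2.
The soccer player is narrowed to house 1 or 3; consider each.
Placing it in house 1 leads to a contradiction, so it's in house 3.
The Japanese is in house 3 (clue 3).
So house 4 gets mangoes for favorite fruit.
Clue 5 places the volleyball player in house 4.
House 1 sport: only tennis fits.
The German is narrowed to house 1 or 2; consider each.
Placing it in house 1 leads to a contradiction, so it's in house 2.
From clue 2, the person who likes peaches must be in house 2.
The person who likes grapes is in house 3 (clue 7).
House 1's nationality must be Italian (nothing else left).
That leaves Norwegian as the nationality for house 4.
House 1's favorite fruit must be cherries (nothing else left).
So: house 1 = tennis/Italian/cherries, house 2 = rugby/German/peaches, house 3 = soccer/Japanese/grapes, house 4 = volleyball/Norwegian/mangoes.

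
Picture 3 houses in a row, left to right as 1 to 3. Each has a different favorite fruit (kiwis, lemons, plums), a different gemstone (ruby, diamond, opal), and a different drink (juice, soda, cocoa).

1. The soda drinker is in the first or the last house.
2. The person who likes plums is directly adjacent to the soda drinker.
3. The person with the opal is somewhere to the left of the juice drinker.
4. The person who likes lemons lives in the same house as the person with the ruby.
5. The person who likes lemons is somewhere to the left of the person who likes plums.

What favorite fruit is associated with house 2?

plums

By clue 2, the person who likes plums is in house 2.
Clue 5 places the person who likes lemons in house 1.
So house 3 gets kiwis for favorite fruit.
Clue 4: the person with the ruby is in house 1.
So house 2 gets opal for gemstone.
That leaves diamond as the gemstone for house 3.
From clue 3, the juice drinker must be in house 3.
The only drink still possible for house 1 is soda.
The only drink still possible for house 2 is cocoa.
So: house 1 = lemons/ruby/soda, house 2 = plums/opal/cocoa, house 3 = kiwis/diamond/juice.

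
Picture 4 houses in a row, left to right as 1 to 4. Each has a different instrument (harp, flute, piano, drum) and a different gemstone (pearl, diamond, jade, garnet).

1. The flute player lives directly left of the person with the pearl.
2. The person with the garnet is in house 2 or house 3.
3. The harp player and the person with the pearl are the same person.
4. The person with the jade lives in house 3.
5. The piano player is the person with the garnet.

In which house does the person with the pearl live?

4

Clue 4 places the person with the jade in house 3.
House 1's gemstone must be diamond (nothing else left).
That leaves garnet as the gemstone for house 2.
So house 4 gets pearl for gemstone.
The flute player is in house 3 (clue 1).
By clue 3, the harp player is in house 4.
From clue 5, the piano player must be in house 2.
House 1 instrument: only drum fits.
So: house 1 = drum/diamond, house 2 = piano/garnet, house 3 = flute/jade, house 4 = harp/pearl.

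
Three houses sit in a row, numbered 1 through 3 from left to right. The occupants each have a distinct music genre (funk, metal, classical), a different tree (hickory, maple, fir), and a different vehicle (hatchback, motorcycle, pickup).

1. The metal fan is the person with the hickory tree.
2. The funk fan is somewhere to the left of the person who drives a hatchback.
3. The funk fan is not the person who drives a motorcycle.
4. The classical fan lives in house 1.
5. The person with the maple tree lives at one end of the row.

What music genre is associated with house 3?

metal

From clue 4, the classical fan must be in house 1.
The only music genre still possible for house 3 is metal.
Clue 1 places the person with the hickory tree in house 3.
The person who drives a hatchback is in house 3 (clue 2).
That leaves funk as the music genre for house 2.
House 1 tree: only maple fits.
House 2's tree must be fir (nothing else left).
House 1's vehicle must be motorcycle (nothing else left).
House 2 vehicle: only pickup fits.
So: house 1 = classical/maple/motorcycle, house 2 = funk/fir/pickup, house 3 = metal/hickory/hatchback.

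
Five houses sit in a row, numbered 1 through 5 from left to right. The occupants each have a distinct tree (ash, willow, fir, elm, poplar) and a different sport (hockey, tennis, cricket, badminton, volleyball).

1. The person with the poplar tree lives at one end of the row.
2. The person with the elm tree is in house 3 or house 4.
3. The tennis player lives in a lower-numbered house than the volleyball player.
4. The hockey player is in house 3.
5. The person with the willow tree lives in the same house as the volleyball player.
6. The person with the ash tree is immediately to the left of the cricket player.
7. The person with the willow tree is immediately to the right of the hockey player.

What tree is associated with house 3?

elm

Clue 4: the hockey player is in house 3.
Clue 7: the person with the willow tree is in house 4.
House 3 tree: only elm fits.
From clue 5, the volleyball player must be in house 4.
By clue 6, the person with the ash tree is in house 1.
Clue 6: the cricket player is in house 2.
That leaves fir as the tree for house 2.
House 5's tree must be poplar (nothing else left).
House 5's sport must be badminton (nothing else left).
That leaves tennis as the sport for house 1.
So: house 1 = ash/tennis, house 2 = fir/cricket, house 3 = elm/hockey, house 4 = willow/volleyball, house 5 = poplar/badminton.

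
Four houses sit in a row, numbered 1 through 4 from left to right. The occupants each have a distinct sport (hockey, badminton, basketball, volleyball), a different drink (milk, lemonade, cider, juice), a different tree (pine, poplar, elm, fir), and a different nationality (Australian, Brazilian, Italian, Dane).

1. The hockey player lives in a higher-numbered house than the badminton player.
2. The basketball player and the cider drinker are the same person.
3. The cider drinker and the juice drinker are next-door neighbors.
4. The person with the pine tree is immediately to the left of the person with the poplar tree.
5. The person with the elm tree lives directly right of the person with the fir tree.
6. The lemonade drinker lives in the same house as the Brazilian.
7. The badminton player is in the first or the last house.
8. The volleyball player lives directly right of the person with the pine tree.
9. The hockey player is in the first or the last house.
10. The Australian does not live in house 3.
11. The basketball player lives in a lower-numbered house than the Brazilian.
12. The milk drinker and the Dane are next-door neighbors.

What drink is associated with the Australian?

milk

From clue 7, the badminton player must be in house 1.
By clue 9, the hockey player is in house 4.
The only tree still possible for house 4 is elm.
From clue 5, the person with the fir tree must be in house 3.
So house 1 gets pine for tree.
House 2's tree must be poplar (nothing else left).
From clue 8, the volleyball player must be in house 2.
So house 3 gets basketball for sport.
The cider drinker is in house 3 (clue 2).
Clue 11 places the Brazilian in house 4.
The only drink still possible for house 1 is milk.
House 2 drink: only juice fits.
That leaves lemonade as the drink for house 4.
From clue 12, the Dane must be in house 2.
The only nationality still possible for house 3 is Italian.
That leaves Australian as the nationality for house 1.
So: house 1 = badminton/milk/pine/Australian, house 2 = volleyball/juice/poplar/Dane, house 3 = basketball/cider/fir/Italian, house 4 = hockey/lemonade/elm/Brazilian.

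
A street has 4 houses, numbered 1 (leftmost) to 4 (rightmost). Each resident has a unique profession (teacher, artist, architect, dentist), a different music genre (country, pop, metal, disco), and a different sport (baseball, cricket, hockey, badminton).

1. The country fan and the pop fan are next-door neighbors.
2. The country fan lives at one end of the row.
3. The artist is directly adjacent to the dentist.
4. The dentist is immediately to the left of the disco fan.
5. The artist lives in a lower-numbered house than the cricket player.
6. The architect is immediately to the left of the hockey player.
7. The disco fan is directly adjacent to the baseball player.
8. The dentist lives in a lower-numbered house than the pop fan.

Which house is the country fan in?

4

House 4 profession: only teacher fits.
The dentist is narrowed to house 1 or 2; consider each.
Placing it in house 2 leads to a contradiction, so it's in house 1.
The artist is in house 2 (clue 3).
The disco fan is in house 2 (clue 4).
The only profession still possible for house 3 is architect.
From clue 1, the country fan must be in house 4.
Clue 6 places the hockey player in house 4.
The only music genre still possible for house 1 is metal.
House 3's music genre must be pop (nothing else left).
House 2 sport: only badminton fits.
House 1 sport: only baseball fits.
That leaves cricket as the sport for house 3.
So: house 1 = dentist/metal/baseball, house 2 = artist/disco/badminton, house 3 = architect/pop/cricket, house 4 = teacher/country/hockey.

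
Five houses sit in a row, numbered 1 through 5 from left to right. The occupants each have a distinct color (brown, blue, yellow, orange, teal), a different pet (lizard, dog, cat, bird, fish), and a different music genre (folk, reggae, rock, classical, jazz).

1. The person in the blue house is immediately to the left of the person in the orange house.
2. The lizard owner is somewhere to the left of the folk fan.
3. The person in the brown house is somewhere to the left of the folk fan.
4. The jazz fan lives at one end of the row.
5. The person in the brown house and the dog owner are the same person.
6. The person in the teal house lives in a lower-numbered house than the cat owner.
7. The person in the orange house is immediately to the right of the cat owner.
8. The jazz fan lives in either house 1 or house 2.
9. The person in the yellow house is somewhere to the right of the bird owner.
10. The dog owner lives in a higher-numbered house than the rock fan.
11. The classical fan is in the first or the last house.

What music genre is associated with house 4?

folk

Clue 8: the jazz fan is in house 1.
That leaves fish as the pet for house 5.
So house 1 gets teal for color.
House 5's music genre must be classical (nothing else left).
By clue 5, the person in the brown house is in house 3.
Clue 5 places the dog owner in house 3.
Clue 10: the rock fan is in house 2.
By clue 1, the person in the blue house is in house 4.
From clue 1, the person in the orange house must be in house 5.
The folk fan is in house 4 (clue 3).
The cat owner is in house 4 (clue 7).
House 2's color must be yellow (nothing else left).
House 3's music genre must be reggae (nothing else left).
Clue 9 places the bird owner in house 1.
The only pet still possible for house 2 is lizard.
So: house 1 = teal/bird/jazz, house 2 = yellow/lizard/rock, house 3 = brown/dog/reggae, house 4 = blue/cat/folk, house 5 = orange/fish/classical.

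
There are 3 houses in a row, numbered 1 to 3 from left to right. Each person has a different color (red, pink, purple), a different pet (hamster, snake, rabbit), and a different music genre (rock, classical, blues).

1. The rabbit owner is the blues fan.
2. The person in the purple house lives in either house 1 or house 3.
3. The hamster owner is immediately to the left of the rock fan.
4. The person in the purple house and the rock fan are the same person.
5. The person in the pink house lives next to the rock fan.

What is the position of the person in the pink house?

2

From clue 4, the person in the purple house must be in house 3.
From clue 4, the rock fan must be in house 3.
From clue 5, the person in the pink house must be in house 2.
House 1's color must be red (nothing else left).
Clue 3: the hamster owner is in house 2.
House 1's pet must be rabbit (nothing else left).
That leaves snake as the pet for house 3.
Clue 1 places the blues fan in house 1.
That leaves classical as the music genre for house 2.
So: house 1 = red/rabbit/blues, house 2 = pink/hamster/classical, house 3 = purple/snake/rock.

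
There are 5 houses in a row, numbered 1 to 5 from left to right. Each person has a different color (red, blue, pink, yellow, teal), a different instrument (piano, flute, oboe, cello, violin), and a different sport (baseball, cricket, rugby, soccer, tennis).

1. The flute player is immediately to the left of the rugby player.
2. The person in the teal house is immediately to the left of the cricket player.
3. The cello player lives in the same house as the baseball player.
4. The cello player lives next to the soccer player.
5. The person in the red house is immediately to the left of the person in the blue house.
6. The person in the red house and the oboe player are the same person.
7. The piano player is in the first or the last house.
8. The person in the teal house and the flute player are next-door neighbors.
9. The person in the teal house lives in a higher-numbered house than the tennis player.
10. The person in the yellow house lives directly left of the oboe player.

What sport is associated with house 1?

The piano player is narrowed to house 1 or 5; consider each.
Placing it in house 1 leads to a contradiction, so it's in house 5.
The person in the blue house is narrowed to house 3 or 4 or 5; consider each.
Placing it in house 4 and house 5 leads to a contradiction, so it's in house 3.
From clue 5, the person in the red house must be in house 2.
By clue 6, the oboe player is in house 2.
By clue 10, the person in the yellow house is in house 1.
House 4 color: only teal fits.
So house 5 gets pink for color.
Clue 2: the cricket player is in house 5.
Clue 8: the flute player is in house 3.
By clue 1, the rugby player is in house 4.
Clue 3: the cello player is in house 1.
By clue 4, the soccer player is in house 2.
House 4's instrument must be violin (nothing else left).
So house 1 gets baseball for sport.
That leaves tennis as the sport for house 3.
So: house 1 = yellow/cello/baseball, house 2 = red/oboe/soccer, house 3 = blue/flute/tennis, house 4 = teal/violin/rugby, house 5 = pink/piano/cricket.

baseball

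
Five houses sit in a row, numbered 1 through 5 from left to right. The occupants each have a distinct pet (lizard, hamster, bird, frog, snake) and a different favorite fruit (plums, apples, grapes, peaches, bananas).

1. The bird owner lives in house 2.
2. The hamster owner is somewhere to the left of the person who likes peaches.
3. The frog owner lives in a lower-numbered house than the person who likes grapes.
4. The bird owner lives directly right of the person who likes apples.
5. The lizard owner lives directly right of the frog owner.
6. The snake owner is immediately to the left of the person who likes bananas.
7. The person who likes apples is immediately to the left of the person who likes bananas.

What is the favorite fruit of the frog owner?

peaches

Clue 1 places the bird owner in house 2.
Clue 4: the person who likes apples is in house 1.
Clue 7 places the person who likes bananas in house 2.
So house 5 gets lizard for pet.
By clue 5, the frog owner is in house 4.
The snake owner is in house 1 (clue 6).
The only pet still possible for house 3 is hamster.
Clue 3: the person who likes grapes is in house 5.
House 3 favorite fruit: only plums fits.
House 4's favorite fruit must be peaches (nothing else left).
So: house 1 = snake/apples, house 2 = bird/bananas, house 3 = hamster/plums, house 4 = frog/peaches, house 5 = lizard/grapes.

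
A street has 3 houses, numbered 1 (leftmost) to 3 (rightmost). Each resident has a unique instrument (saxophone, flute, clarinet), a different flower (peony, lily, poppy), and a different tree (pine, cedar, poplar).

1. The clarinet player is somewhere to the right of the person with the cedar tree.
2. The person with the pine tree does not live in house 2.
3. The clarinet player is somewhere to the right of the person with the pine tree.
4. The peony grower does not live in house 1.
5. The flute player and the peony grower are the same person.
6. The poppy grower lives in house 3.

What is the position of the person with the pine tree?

The person with the pine tree is in house 1 (clue 3).
From clue 6, the poppy grower must be in house 3.
House 1's instrument must be saxophone (nothing else left).
The only flower still possible for house 1 is lily.
The only flower still possible for house 2 is peony.
That leaves cedar as the tree for house 2.
That leaves poplar as the tree for house 3.
By clue 1, the clarinet player is in house 3.
The flute player is in house 2 (clue 5).
So: house 1 = saxophone/lily/pine, house 2 = flute/peony/cedar, house 3 = clarinet/poppy/poplar.

1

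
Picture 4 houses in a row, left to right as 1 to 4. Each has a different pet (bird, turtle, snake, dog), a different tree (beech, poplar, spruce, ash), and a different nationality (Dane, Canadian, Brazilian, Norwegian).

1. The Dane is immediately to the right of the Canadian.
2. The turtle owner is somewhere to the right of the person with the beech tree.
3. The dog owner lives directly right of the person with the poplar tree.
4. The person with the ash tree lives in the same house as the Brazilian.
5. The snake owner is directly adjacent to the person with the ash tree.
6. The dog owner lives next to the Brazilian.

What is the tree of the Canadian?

poplar

The dog owner is narrowed to house 2 or 3 or 4; consider each.
Placing it in house 3 and house 4 leads to a contradiction, so it's in house 2.
From clue 3, the person with the poplar tree must be in house 1.
Clue 4 places the person with the ash tree in house 3.
Clue 4 places the Brazilian in house 3.
By clue 5, the snake owner is in house 4.
So house 1 gets bird for pet.
So house 3 gets turtle for pet.
House 4's tree must be spruce (nothing else left).
From clue 1, the Dane must be in house 2.
From clue 1, the Canadian must be in house 1.
House 2's tree must be beech (nothing else left).
House 4's nationality must be Norwegian (nothing else left).
So: house 1 = bird/poplar/Canadian, house 2 = dog/beech/Dane, house 3 = turtle/ash/Brazilian, house 4 = snake/spruce/Norwegian.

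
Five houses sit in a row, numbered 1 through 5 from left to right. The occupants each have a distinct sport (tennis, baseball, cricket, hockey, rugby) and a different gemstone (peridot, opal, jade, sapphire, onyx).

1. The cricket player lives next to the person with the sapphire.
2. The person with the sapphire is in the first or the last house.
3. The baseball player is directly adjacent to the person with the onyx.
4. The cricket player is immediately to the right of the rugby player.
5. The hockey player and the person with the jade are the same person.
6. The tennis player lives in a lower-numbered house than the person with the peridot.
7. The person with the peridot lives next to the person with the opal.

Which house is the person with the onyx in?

4

The cricket player is narrowed to house 2 or 4; consider each.
Placing it in house 2 leads to a contradiction, so it's in house 4.
Clue 1: the person with the sapphire is in house 5.
By clue 4, the rugby player is in house 3.
The only sport still possible for house 5 is baseball.
By clue 3, the person with the onyx is in house 4.
The hockey player is narrowed to house 1 or 2; consider each.
Placing it in house 2 leads to a contradiction, so it's in house 1.
Clue 5 places the person with the jade in house 1.
The only sport still possible for house 2 is tennis.
The person with the peridot is in house 3 (clue 6).
The person with the opal is in house 2 (clue 7).
So: house 1 = hockey/jade, house 2 = tennis/opal, house 3 = rugby/peridot, house 4 = cricket/onyx, house 5 = baseball/sapphire.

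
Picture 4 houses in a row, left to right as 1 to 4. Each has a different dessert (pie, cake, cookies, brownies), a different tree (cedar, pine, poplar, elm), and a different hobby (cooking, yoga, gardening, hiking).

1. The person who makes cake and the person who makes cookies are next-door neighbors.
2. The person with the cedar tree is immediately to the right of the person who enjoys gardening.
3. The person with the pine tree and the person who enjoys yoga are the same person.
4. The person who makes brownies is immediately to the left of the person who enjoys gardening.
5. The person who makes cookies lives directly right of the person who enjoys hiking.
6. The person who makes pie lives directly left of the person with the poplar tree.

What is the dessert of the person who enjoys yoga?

pie

The person who makes brownies is narrowed to house 1 or 2; consider each.
Placing it in house 1 leads to a contradiction, so it's in house 2.
Clue 4: the person who enjoys gardening is in house 3.
The person with the cedar tree is in house 4 (clue 2).
From clue 5, the person who makes cookies must be in house 3.
Clue 5: the person who enjoys hiking is in house 2.
House 1 dessert: only pie fits.
So house 4 gets cake for dessert.
The only tree still possible for house 2 is poplar.
The only tree still possible for house 3 is elm.
Clue 3: the person who enjoys yoga is in house 1.
So house 1 gets pine for tree.
House 4's hobby must be cooking (nothing else left).
So: house 1 = pie/pine/yoga, house 2 = brownies/poplar/hiking, house 3 = cookies/elm/gardening, house 4 = cake/cedar/cooking.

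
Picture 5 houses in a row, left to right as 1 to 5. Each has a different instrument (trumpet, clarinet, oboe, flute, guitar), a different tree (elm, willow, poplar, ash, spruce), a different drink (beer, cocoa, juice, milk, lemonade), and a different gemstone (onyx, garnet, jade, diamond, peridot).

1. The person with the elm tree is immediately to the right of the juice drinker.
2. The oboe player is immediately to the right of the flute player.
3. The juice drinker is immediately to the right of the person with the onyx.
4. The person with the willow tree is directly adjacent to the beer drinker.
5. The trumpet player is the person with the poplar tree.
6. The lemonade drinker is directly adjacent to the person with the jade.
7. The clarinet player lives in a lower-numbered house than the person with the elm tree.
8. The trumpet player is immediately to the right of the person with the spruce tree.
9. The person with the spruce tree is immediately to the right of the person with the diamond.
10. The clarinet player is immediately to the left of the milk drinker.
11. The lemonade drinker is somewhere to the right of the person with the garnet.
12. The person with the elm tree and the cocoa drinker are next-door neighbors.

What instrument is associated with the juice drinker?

The only drink still possible for house 1 is beer.
Clue 4 places the person with the willow tree in house 2.
House 1 tree: only ash fits.
The trumpet player is narrowed to house 4 or 5; consider each.
Placing it in house 4 leads to a contradiction, so it's in house 5.
Clue 5 places the person with the poplar tree in house 5.
Clue 8: the person with the spruce tree is in house 4.
Clue 9: the person with the diamond is in house 3.
House 3's tree must be elm (nothing else left).
Clue 1: the juice drinker is in house 2.
From clue 3, the person with the onyx must be in house 1.
The only drink still possible for house 3 is milk.
House 5's drink must be lemonade (nothing else left).
From clue 6, the person with the jade must be in house 4.
The clarinet player is in house 2 (clue 10).
House 4 drink: only cocoa fits.
The only gemstone still possible for house 5 is peridot.
By clue 2, the oboe player is in house 4.
Clue 2 places the flute player in house 3.
That leaves guitar as the instrument for house 1.
House 2's gemstone must be garnet (nothing else left).
So: house 1 = guitar/ash/beer/onyx, house 2 = clarinet/willow/juice/garnet, house 3 = flute/elm/milk/diamond, house 4 = oboe/spruce/cocoa/jade, house 5 = trumpet/poplar/lemonade/peridot.

clarinet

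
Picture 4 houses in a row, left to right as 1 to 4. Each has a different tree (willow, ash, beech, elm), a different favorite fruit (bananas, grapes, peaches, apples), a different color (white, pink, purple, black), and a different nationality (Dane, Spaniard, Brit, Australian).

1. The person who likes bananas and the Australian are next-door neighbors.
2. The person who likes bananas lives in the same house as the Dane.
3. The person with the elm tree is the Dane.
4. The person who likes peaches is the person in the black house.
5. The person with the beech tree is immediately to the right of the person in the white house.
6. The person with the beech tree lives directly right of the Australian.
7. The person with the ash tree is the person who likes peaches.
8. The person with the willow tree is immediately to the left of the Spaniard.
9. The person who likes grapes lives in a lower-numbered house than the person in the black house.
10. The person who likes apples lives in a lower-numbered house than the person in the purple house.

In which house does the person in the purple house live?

The person with the ash tree is narrowed to house 2 or 3 or 4; consider each.
Placing it in house 2 and house 3 leads to a contradiction, so it's in house 4.
From clue 7, the person who likes peaches must be in house 4.
Clue 4: the person in the black house is in house 4.
The person with the beech tree is narrowed to house 2 or 3; consider each.
Placing it in house 2 leads to a contradiction, so it's in house 3.
From clue 5, the person in the white house must be in house 2.
The Australian is in house 2 (clue 6).
The only color still possible for house 1 is pink.
So house 3 gets purple for color.
The person with the elm tree is in house 1 (clue 3).
Clue 3 places the Dane in house 1.
The person with the willow tree is in house 2 (clue 8).
By clue 8, the Spaniard is in house 3.
House 4 nationality: only Brit fits.
The person who likes bananas is in house 1 (clue 2).
That leaves apples as the favorite fruit for house 2.
House 3's favorite fruit must be grapes (nothing else left).
So: house 1 = elm/bananas/pink/Dane, house 2 = willow/apples/white/Australian, house 3 = beech/grapes/purple/Spaniard, house 4 = ash/peaches/black/Brit.

3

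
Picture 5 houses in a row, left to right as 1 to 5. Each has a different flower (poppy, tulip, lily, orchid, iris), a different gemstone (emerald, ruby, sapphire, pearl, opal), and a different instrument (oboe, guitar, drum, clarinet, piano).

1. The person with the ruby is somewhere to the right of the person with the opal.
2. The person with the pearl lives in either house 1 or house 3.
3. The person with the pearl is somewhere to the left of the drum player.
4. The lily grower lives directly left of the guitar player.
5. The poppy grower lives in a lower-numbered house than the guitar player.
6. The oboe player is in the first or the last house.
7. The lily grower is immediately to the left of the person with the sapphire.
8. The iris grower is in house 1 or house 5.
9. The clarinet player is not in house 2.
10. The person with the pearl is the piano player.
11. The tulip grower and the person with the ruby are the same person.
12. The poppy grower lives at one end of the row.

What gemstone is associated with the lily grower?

Clue 12 places the poppy grower in house 1.
House 5's flower must be iris (nothing else left).
The only instrument still possible for house 2 is drum.
By clue 3, the person with the pearl is in house 1.
Clue 10: the piano player is in house 1.
House 5 instrument: only oboe fits.
The only gemstone still possible for house 5 is emerald.
The only gemstone still possible for house 2 is opal.
The lily grower is narrowed to house 2 or 3; consider each.
Placing it in house 3 leads to a contradiction, so it's in house 2.
From clue 4, the guitar player must be in house 3.
The person with the sapphire is in house 3 (clue 7).
House 4 gemstone: only ruby fits.
House 4 instrument: only clarinet fits.
From clue 11, the tulip grower must be in house 4.
That leaves orchid as the flower for house 3.
So: house 1 = poppy/pearl/piano, house 2 = lily/opal/drum, house 3 = orchid/sapphire/guitar, house 4 = tulip/ruby/clarinet, house 5 = iris/emerald/oboe.

opal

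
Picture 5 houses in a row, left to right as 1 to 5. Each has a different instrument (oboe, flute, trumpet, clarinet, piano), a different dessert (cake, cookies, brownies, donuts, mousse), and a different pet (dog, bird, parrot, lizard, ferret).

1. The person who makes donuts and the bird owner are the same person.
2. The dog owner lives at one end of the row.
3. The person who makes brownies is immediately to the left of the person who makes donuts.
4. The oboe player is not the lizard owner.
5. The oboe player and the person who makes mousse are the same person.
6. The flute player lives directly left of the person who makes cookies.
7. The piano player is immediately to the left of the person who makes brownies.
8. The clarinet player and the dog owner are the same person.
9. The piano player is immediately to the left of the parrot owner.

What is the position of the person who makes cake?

2

The clarinet player is narrowed to house 1 or 5; consider each.
Placing it in house 1 leads to a contradiction, so it's in house 5.
The dog owner is in house 5 (clue 8).
The piano player is narrowed to house 1 or 2; consider each.
Placing it in house 1 leads to a contradiction, so it's in house 2.
From clue 7, the person who makes brownies must be in house 3.
Clue 9 places the parrot owner in house 3.
So house 4 gets donuts for dessert.
The oboe player is in house 1 (clue 5).
Clue 5: the person who makes mousse is in house 1.
The only instrument still possible for house 3 is trumpet.
House 4 instrument: only flute fits.
That leaves bird as the pet for house 4.
The lizard owner is in house 2 (clue 4).
Clue 6: the person who makes cookies is in house 5.
House 2 dessert: only cake fits.
That leaves ferret as the pet for house 1.
So: house 1 = oboe/mousse/ferret, house 2 = piano/cake/lizard, house 3 = trumpet/brownies/parrot, house 4 = flute/donuts/bird, house 5 = clarinet/cookies/dog.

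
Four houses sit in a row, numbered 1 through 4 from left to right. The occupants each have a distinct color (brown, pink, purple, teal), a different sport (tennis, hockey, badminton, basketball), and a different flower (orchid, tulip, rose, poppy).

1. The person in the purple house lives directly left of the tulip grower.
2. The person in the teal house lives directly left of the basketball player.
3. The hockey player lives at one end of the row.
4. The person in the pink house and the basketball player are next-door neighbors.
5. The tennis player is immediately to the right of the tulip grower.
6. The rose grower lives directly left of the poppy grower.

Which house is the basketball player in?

2

The person in the purple house is narrowed to house 1 or 2; consider each.
Placing it in house 1 leads to a contradiction, so it's in house 2.
The tulip grower is in house 3 (clue 1).
From clue 5, the tennis player must be in house 4.
The only sport still possible for house 1 is hockey.
Clue 2: the person in the teal house is in house 1.
The basketball player is in house 2 (clue 2).
Clue 6: the rose grower is in house 1.
Clue 6: the poppy grower is in house 2.
That leaves brown as the color for house 4.
That leaves badminton as the sport for house 3.
The only flower still possible for house 4 is orchid.
So house 3 gets pink for color.
So: house 1 = teal/hockey/rose, house 2 = purple/basketball/poppy, house 3 = pink/badminton/tulip, house 4 = brown/tennis/orchid.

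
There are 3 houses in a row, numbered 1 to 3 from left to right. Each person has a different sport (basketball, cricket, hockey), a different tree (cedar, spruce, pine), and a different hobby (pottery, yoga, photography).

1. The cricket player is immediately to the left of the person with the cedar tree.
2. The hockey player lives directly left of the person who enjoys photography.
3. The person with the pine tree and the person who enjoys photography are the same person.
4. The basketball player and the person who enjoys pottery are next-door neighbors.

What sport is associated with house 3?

basketball

So house 3 gets basketball for sport.
The only tree still possible for house 1 is spruce.
From clue 4, the person who enjoys pottery must be in house 2.
House 1's hobby must be yoga (nothing else left).
That leaves photography as the hobby for house 3.
The hockey player is in house 2 (clue 2).
Clue 3 places the person with the pine tree in house 3.
So house 1 gets cricket for sport.
The only tree still possible for house 2 is cedar.
So: house 1 = cricket/spruce/yoga, house 2 = hockey/cedar/pottery, house 3 = basketball/pine/photography.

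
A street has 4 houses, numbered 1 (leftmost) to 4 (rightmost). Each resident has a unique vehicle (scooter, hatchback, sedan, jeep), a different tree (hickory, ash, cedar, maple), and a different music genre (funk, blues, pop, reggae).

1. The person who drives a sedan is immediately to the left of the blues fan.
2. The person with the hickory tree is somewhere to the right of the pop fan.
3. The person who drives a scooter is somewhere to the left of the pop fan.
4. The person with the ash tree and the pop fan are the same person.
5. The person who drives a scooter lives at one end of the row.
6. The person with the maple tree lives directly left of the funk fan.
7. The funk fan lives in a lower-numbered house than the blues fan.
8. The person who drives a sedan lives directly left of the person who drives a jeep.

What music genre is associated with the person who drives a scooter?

reggae

By clue 5, the person who drives a scooter is in house 1.
The only music genre still possible for house 1 is reggae.
That leaves blues as the music genre for house 4.
The person who drives a sedan is in house 3 (clue 1).
The person who drives a jeep is in house 4 (clue 8).
So house 2 gets hatchback for vehicle.
The person with the ash tree is narrowed to house 2 or 3; consider each.
Placing it in house 2 leads to a contradiction, so it's in house 3.
From clue 4, the pop fan must be in house 3.
House 2's music genre must be funk (nothing else left).
By clue 6, the person with the maple tree is in house 1.
So house 2 gets cedar for tree.
The only tree still possible for house 4 is hickory.
So: house 1 = scooter/maple/reggae, house 2 = hatchback/cedar/funk, house 3 = sedan/ash/pop, house 4 = jeep/hickory/blues.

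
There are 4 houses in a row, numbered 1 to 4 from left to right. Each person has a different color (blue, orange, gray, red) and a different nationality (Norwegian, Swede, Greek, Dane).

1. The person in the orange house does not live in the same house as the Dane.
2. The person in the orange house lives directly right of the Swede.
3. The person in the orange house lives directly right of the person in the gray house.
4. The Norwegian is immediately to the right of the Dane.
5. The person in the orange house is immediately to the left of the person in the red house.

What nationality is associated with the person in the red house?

Dane

The person in the gray house is narrowed to house 1 or 2; consider each.
Placing it in house 2 leads to a contradiction, so it's in house 1.
Clue 3 places the person in the orange house in house 2.
Clue 5: the person in the red house is in house 3.
The only color still possible for house 4 is blue.
Clue 2: the Swede is in house 1.
So house 3 gets Dane for nationality.
The Norwegian is in house 4 (clue 4).
House 2's nationality must be Greek (nothing else left).
So: house 1 = gray/Swede, house 2 = orange/Greek, house 3 = red/Dane, house 4 = blue/Norwegian.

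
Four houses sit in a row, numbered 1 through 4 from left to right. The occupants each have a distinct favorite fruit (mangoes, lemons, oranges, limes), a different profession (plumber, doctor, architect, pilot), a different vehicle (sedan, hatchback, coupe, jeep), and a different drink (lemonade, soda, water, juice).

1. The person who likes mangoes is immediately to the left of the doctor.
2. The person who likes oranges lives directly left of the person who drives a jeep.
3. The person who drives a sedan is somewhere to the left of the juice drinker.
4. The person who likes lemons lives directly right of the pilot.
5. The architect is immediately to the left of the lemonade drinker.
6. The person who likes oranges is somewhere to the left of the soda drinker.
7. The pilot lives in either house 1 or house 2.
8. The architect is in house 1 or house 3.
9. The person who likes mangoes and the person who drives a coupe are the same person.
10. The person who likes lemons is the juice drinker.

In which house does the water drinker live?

1

That leaves water as the drink for house 1.
House 4's favorite fruit must be limes (nothing else left).
The person who likes lemons is narrowed to house 2 or 3; consider each.
Placing it in house 3 leads to a contradiction, so it's in house 2.
From clue 4, the pilot must be in house 1.
Clue 10 places the juice drinker in house 2.
House 3 drink: only soda fits.
That leaves lemonade as the drink for house 4.
Clue 3: the person who drives a sedan is in house 1.
Clue 6 places the person who likes oranges in house 1.
House 3's favorite fruit must be mangoes (nothing else left).
The only profession still possible for house 3 is architect.
House 3's vehicle must be coupe (nothing else left).
Clue 1 places the doctor in house 4.
Clue 2: the person who drives a jeep is in house 2.
That leaves plumber as the profession for house 2.
The only vehicle still possible for house 4 is hatchback.
So: house 1 = oranges/pilot/sedan/water, house 2 = lemons/plumber/jeep/juice, house 3 = mangoes/architect/coupe/soda, house 4 = limes/doctor/hatchback/lemonade.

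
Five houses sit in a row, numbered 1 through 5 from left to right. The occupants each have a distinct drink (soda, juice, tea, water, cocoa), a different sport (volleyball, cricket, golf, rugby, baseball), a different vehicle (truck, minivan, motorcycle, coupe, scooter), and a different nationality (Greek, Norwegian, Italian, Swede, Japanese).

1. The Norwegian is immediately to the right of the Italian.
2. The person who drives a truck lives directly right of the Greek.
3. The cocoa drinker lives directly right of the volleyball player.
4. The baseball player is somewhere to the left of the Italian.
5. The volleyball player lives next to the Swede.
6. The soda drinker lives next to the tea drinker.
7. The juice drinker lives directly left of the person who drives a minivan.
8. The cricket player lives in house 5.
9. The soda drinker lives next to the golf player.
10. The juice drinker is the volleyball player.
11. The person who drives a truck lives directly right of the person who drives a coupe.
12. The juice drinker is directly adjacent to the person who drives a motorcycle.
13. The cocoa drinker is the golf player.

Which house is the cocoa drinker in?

3

By clue 8, the cricket player is in house 5.
The cocoa drinker is narrowed to house 2 or 3 or 4; consider each.
Placing it in house 2 and house 4 leads to a contradiction, so it's in house 3.
Clue 3 places the volleyball player in house 2.
The juice drinker is in house 2 (clue 10).
From clue 13, the golf player must be in house 3.
So house 1 gets baseball for sport.
The only sport still possible for house 4 is rugby.
The person who drives a minivan is in house 3 (clue 7).
From clue 9, the soda drinker must be in house 4.
House 1's drink must be water (nothing else left).
So house 5 gets tea for drink.
The only vehicle still possible for house 1 is motorcycle.
By clue 11, the person who drives a truck is in house 5.
The person who drives a coupe is in house 4 (clue 11).
House 2's vehicle must be scooter (nothing else left).
Clue 2: the Greek is in house 4.
By clue 1, the Norwegian is in house 3.
The Italian is in house 2 (clue 1).
House 1's nationality must be Swede (nothing else left).
The only nationality still possible for house 5 is Japanese.
So: house 1 = water/baseball/motorcycle/Swede, house 2 = juice/volleyball/scooter/Italian, house 3 = cocoa/golf/minivan/Norwegian, house 4 = soda/rugby/coupe/Greek, house 5 = tea/cricket/truck/Japanese.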